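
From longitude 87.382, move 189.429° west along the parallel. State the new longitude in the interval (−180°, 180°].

Start at +87.382°; shift −189.429° → -102.047°.
-102.047° already lies in (−180°, 180°].

-102.047°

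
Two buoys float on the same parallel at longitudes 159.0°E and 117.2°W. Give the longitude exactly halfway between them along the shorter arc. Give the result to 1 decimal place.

Signed shortest Δλ from +159.0° to -117.2° is +83.8°.
Midpoint longitude = +159.0° + (+83.8°)/2 = +159.0° + 41.9° = +200.9°.
Normalise into (−180°, 180°]: -159.1°.
(The naïve average (+159.0 + -117.2)/2 = 20.9° is on the wrong side of the globe.)

159.1°W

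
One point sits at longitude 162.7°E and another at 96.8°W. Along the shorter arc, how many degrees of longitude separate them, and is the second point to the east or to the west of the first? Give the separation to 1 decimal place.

100.5° east

Raw difference: -96.8 − 162.7 = -259.5°.
Normalise into (−180°, 180°]: -259.5° + 360° = 100.5°.
Positive ⇒ the second point lies to the east; separation 100.5°.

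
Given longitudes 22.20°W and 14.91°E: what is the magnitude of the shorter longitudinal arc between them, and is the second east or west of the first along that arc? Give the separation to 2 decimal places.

37.11° east

Raw difference: 14.91 − -22.20 = 37.11°.
Normalise into (−180°, 180°]: 37.11° stays 37.11°.
Positive ⇒ the second point lies to the east; separation 37.11°.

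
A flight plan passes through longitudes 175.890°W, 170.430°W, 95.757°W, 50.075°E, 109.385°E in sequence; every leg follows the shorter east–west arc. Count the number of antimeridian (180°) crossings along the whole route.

0

Leg 1: -175.890° → -170.430°, shortest Δλ = 5.46° (east) — does not cross 180°.
Leg 2: -170.430° → -95.757°, shortest Δλ = 74.673° (east) — does not cross 180°.
Leg 3: -95.757° → +50.075°, shortest Δλ = 145.832° (east) — does not cross 180°.
Leg 4: +50.075° → +109.385°, shortest Δλ = 59.31° (east) — does not cross 180°.
Total crossings: 0.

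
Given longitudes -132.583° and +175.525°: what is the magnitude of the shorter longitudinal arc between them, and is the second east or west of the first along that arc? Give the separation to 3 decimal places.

51.892° west

Raw difference: 175.525 − -132.583 = 308.108°.
Normalise into (−180°, 180°]: 308.108° − 360° = -51.892°.
Negative ⇒ the second point lies to the west; separation 51.892°.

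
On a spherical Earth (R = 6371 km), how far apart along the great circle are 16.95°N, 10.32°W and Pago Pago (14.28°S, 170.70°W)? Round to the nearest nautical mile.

9662 nmi

Δλ = -170.70 − -10.32 = -160.38°.
Δφ = -14.28 − 16.95 = -31.23°.
a = sin²(Δφ/2) + cos φ₁ · cos φ₂ · sin²(Δλ/2) = 0.972546.
c = 2·atan2(√a, √(1−a)) = 2.80867 rad → d = 6371·c ≈ 17894.07 km ≈ 9662.02 nmi.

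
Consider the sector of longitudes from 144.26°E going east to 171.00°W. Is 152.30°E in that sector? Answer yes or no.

Yes

Band width going east from +144.26° to -171.00°: ((-171.00 − 144.26) mod 360) = 44.74°.
Offset of +152.30° east of the west edge: ((152.30 − 144.26) mod 360) = 8.04°.
8.04° ≤ 44.74° ⇒ inside.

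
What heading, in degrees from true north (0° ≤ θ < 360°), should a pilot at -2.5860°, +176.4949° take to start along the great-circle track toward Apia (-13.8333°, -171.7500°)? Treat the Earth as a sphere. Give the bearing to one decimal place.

134.7°

Δλ = -171.7500 − 176.4949 = -348.2449°; wrapped into (−180°, 180°]: 11.7551°.
θ = atan2( sin Δλ · cos φ₂ , cos φ₁ · sin φ₂ − sin φ₁ · cos φ₂ · cos Δλ )
  = atan2(0.19782, -0.19596) = 134.730° → normalised to [0°, 360°): 134.730°.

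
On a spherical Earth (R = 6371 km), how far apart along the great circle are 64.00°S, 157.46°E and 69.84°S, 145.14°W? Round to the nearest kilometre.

Δλ = -145.14 − 157.46 = -302.60°; wrapped into (−180°, 180°]: 57.40°.
Δφ = -69.84 − -64.00 = -5.84°.
a = sin²(Δφ/2) + cos φ₁ · cos φ₂ · sin²(Δλ/2) = 0.037437.
c = 2·atan2(√a, √(1−a)) = 0.38943 rad → d = 6371·c ≈ 2481.04 km.

2481 km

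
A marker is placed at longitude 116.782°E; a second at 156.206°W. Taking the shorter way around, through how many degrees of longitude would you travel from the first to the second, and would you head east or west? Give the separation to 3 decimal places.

87.012° east

Raw difference: -156.206 − 116.782 = -272.988°.
Normalise into (−180°, 180°]: -272.988° + 360° = 87.012°.
Positive ⇒ the second point lies to the east; separation 87.012°.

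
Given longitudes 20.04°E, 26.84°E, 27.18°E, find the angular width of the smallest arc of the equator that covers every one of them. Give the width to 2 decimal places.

7.14°

Sort the longitudes: +20.04°, +26.84°, +27.18°.
Eastward gaps between consecutive values (wrapping around): 6.80°, 0.34°, 352.86°.
Largest gap = 352.86° ⇒ minimal covering band is its complement: 360° − 352.86° = 7.14°.
Band runs from +20.04° eastward to +27.18°.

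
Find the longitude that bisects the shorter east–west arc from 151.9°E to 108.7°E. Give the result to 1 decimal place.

Signed shortest Δλ from +151.9° to +108.7° is -43.2°.
Midpoint longitude = +151.9° + (-43.2°)/2 = +151.9° − 21.6° = +130.3°.

130.3°E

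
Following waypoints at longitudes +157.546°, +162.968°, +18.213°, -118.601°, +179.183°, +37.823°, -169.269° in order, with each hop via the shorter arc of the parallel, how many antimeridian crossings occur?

2

Leg 1: +157.546° → +162.968°, shortest Δλ = 5.422° (east) — does not cross 180°.
Leg 2: +162.968° → +18.213°, shortest Δλ = -144.755° (west) — does not cross 180°.
Leg 3: +18.213° → -118.601°, shortest Δλ = -136.814° (west) — does not cross 180°.
Leg 4: -118.601° → +179.183°, shortest Δλ = -62.216° (west) — crosses 180°.
Leg 5: +179.183° → +37.823°, shortest Δλ = -141.36° (west) — does not cross 180°.
Leg 6: +37.823° → -169.269°, shortest Δλ = 152.908° (east) — crosses 180°.
Total crossings: 2.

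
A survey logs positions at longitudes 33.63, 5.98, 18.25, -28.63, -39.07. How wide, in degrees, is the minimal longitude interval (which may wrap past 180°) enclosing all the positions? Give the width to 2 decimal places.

Sort the longitudes: -39.07°, -28.63°, +5.98°, +18.25°, +33.63°.
Eastward gaps between consecutive values (wrapping around): 10.44°, 34.61°, 12.27°, 15.38°, 287.30°.
Largest gap = 287.30° ⇒ minimal covering band is its complement: 360° − 287.30° = 72.70°.
Band runs from -39.07° eastward to +33.63°.

72.70°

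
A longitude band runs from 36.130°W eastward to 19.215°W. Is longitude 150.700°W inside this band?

No

Band width going east from -36.130° to -19.215°: ((-19.215 − -36.130) mod 360) = 16.915°.
Offset of -150.700° east of the west edge: ((-150.700 − -36.130) mod 360) = 245.430°.
245.430° > 16.915° ⇒ outside.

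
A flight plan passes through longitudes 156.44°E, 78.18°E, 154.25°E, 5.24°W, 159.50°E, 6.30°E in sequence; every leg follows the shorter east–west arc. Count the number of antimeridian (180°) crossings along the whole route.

Leg 1: +156.44° → +78.18°, shortest Δλ = -78.26° (west) — does not cross 180°.
Leg 2: +78.18° → +154.25°, shortest Δλ = 76.07° (east) — does not cross 180°.
Leg 3: +154.25° → -5.24°, shortest Δλ = -159.49° (west) — does not cross 180°.
Leg 4: -5.24° → +159.50°, shortest Δλ = 164.74° (east) — does not cross 180°.
Leg 5: +159.50° → +6.30°, shortest Δλ = -153.2° (west) — does not cross 180°.
Total crossings: 0.

0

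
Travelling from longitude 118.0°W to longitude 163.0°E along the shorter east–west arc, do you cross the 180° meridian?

Yes

Naïve |163.0 − -118.0| = 281.0° > 180°, so the shorter arc goes the other way round — across 180°.
Signed shortest Δλ = ((163.0 − -118.0 + 180) mod 360) − 180 = -79.0°.
Going west by 79.0° from -118.0° passes through 180° before reaching +163.0°.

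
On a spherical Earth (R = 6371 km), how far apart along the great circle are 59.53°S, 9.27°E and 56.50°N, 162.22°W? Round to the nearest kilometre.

19412 km

Δλ = -162.22 − 9.27 = -171.49°.
Δφ = 56.50 − -59.53 = 116.03°.
a = sin²(Δφ/2) + cos φ₁ · cos φ₂ · sin²(Δλ/2) = 0.997760.
c = 2·atan2(√a, √(1−a)) = 3.04691 rad → d = 6371·c ≈ 19411.84 km.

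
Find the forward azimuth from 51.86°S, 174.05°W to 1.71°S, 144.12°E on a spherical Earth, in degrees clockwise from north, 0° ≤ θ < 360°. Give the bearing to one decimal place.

Δλ = 144.12 − -174.05 = 318.17°; wrapped into (−180°, 180°]: -41.83°.
θ = atan2( sin Δλ · cos φ₂ , cos φ₁ · sin φ₂ − sin φ₁ · cos φ₂ · cos Δλ )
  = atan2(-0.66663, 0.56736) = -49.599° → normalised to [0°, 360°): 310.401°.

310.4°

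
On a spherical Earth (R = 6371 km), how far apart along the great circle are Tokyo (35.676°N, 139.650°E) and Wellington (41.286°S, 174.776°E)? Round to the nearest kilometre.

Δλ = 174.776 − 139.650 = 35.126°.
Δφ = -41.286 − 35.676 = -76.962°.
a = sin²(Δφ/2) + cos φ₁ · cos φ₂ · sin²(Δλ/2) = 0.442782.
c = 2·atan2(√a, √(1−a)) = 1.45611 rad → d = 6371·c ≈ 9276.87 km.

9277 km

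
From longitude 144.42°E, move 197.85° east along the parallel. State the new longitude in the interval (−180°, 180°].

Start at +144.42°; shift +197.85° → +342.27°.
+342.27° lies outside (−180°, 180°]; subtract 360° → -17.73°.

17.73°W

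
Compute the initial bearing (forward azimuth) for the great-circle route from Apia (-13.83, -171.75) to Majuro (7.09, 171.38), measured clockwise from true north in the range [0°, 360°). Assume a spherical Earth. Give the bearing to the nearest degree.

320°

Δλ = 171.38 − -171.75 = 343.13°; wrapped into (−180°, 180°]: -16.87°.
θ = atan2( sin Δλ · cos φ₂ , cos φ₁ · sin φ₂ − sin φ₁ · cos φ₂ · cos Δλ )
  = atan2(-0.28798, 0.34686) = -39.702° → normalised to [0°, 360°): 320.298°.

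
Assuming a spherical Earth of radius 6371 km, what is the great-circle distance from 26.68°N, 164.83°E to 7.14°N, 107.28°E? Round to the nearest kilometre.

6437 km

Δλ = 107.28 − 164.83 = -57.55°.
Δφ = 7.14 − 26.68 = -19.54°.
a = sin²(Δφ/2) + cos φ₁ · cos φ₂ · sin²(Δλ/2) = 0.234237.
c = 2·atan2(√a, √(1−a)) = 1.01040 rad → d = 6371·c ≈ 6437.23 km.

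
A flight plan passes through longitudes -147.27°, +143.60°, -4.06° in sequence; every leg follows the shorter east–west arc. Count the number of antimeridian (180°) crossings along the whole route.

1

Leg 1: -147.27° → +143.60°, shortest Δλ = -69.13° (west) — crosses 180°.
Leg 2: +143.60° → -4.06°, shortest Δλ = -147.66° (west) — does not cross 180°.
Total crossings: 1.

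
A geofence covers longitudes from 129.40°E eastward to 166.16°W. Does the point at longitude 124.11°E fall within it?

Band width going east from +129.40° to -166.16°: ((-166.16 − 129.40) mod 360) = 64.44°.
Offset of +124.11° east of the west edge: ((124.11 − 129.40) mod 360) = 354.71°.
354.71° > 64.44° ⇒ outside.

No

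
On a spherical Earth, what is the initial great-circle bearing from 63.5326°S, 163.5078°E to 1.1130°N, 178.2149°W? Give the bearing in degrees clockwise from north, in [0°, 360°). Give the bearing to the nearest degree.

20°

Δλ = -178.2149 − 163.5078 = -341.7227°; wrapped into (−180°, 180°]: 18.2773°.
θ = atan2( sin Δλ · cos φ₂ , cos φ₁ · sin φ₂ − sin φ₁ · cos φ₂ · cos Δλ )
  = atan2(0.31356, 0.85852) = 20.064° → normalised to [0°, 360°): 20.064°.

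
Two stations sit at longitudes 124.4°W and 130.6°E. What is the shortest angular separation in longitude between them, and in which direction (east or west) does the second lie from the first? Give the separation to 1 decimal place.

Raw difference: 130.6 − -124.4 = 255.0°.
Normalise into (−180°, 180°]: 255.0° − 360° = -105.0°.
Negative ⇒ the second point lies to the west; separation 105.0°.

105.0° west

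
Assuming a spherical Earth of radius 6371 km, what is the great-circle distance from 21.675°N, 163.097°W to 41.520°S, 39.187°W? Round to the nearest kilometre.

14374 km

Δλ = -39.187 − -163.097 = 123.910°.
Δφ = -41.520 − 21.675 = -63.195°.
a = sin²(Δφ/2) + cos φ₁ · cos φ₂ · sin²(Δλ/2) = 0.816500.
c = 2·atan2(√a, √(1−a)) = 2.25622 rad → d = 6371·c ≈ 14374.38 km.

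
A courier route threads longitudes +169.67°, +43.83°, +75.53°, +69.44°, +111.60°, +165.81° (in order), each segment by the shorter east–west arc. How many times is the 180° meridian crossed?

0

Leg 1: +169.67° → +43.83°, shortest Δλ = -125.84° (west) — does not cross 180°.
Leg 2: +43.83° → +75.53°, shortest Δλ = 31.7° (east) — does not cross 180°.
Leg 3: +75.53° → +69.44°, shortest Δλ = -6.09° (west) — does not cross 180°.
Leg 4: +69.44° → +111.60°, shortest Δλ = 42.16° (east) — does not cross 180°.
Leg 5: +111.60° → +165.81°, shortest Δλ = 54.21° (east) — does not cross 180°.
Total crossings: 0.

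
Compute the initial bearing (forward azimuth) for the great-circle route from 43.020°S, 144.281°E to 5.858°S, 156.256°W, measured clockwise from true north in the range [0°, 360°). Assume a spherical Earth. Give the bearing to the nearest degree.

Δλ = -156.256 − 144.281 = -300.537°; wrapped into (−180°, 180°]: 59.463°.
θ = atan2( sin Δλ · cos φ₂ , cos φ₁ · sin φ₂ − sin φ₁ · cos φ₂ · cos Δλ )
  = atan2(0.85680, 0.27022) = 72.496° → normalised to [0°, 360°): 72.496°.

72°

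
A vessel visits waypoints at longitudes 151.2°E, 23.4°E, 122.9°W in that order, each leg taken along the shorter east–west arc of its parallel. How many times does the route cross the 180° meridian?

Leg 1: +151.2° → +23.4°, shortest Δλ = -127.8° (west) — does not cross 180°.
Leg 2: +23.4° → -122.9°, shortest Δλ = -146.3° (west) — does not cross 180°.
Total crossings: 0.

0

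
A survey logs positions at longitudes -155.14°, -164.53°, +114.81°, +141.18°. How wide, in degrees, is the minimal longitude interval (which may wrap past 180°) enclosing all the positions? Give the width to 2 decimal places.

90.05°

Sort the longitudes: -164.53°, -155.14°, +114.81°, +141.18°.
Eastward gaps between consecutive values (wrapping around): 9.39°, 269.95°, 26.37°, 54.29°.
Largest gap = 269.95° ⇒ minimal covering band is its complement: 360° − 269.95° = 90.05°.
Band runs from +114.81° eastward to -155.14°, crossing the antimeridian.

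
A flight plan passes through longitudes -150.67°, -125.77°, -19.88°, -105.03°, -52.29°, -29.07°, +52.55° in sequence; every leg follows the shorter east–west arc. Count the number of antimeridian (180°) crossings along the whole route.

Leg 1: -150.67° → -125.77°, shortest Δλ = 24.9° (east) — does not cross 180°.
Leg 2: -125.77° → -19.88°, shortest Δλ = 105.89° (east) — does not cross 180°.
Leg 3: -19.88° → -105.03°, shortest Δλ = -85.15° (west) — does not cross 180°.
Leg 4: -105.03° → -52.29°, shortest Δλ = 52.74° (east) — does not cross 180°.
Leg 5: -52.29° → -29.07°, shortest Δλ = 23.22° (east) — does not cross 180°.
Leg 6: -29.07° → +52.55°, shortest Δλ = 81.62° (east) — does not cross 180°.
Total crossings: 0.

0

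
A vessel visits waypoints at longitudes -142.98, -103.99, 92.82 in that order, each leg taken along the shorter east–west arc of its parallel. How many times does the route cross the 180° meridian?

1

Leg 1: -142.98° → -103.99°, shortest Δλ = 38.99° (east) — does not cross 180°.
Leg 2: -103.99° → +92.82°, shortest Δλ = -163.19° (west) — crosses 180°.
Total crossings: 1.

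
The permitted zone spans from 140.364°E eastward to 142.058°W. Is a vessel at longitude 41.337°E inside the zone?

No

Band width going east from +140.364° to -142.058°: ((-142.058 − 140.364) mod 360) = 77.578°.
Offset of +41.337° east of the west edge: ((41.337 − 140.364) mod 360) = 260.973°.
260.973° > 77.578° ⇒ outside.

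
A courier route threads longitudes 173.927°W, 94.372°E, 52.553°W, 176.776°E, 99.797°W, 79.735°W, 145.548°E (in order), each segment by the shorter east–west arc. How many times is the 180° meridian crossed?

Leg 1: -173.927° → +94.372°, shortest Δλ = -91.701° (west) — crosses 180°.
Leg 2: +94.372° → -52.553°, shortest Δλ = -146.925° (west) — does not cross 180°.
Leg 3: -52.553° → +176.776°, shortest Δλ = -130.671° (west) — crosses 180°.
Leg 4: +176.776° → -99.797°, shortest Δλ = 83.427° (east) — crosses 180°.
Leg 5: -99.797° → -79.735°, shortest Δλ = 20.062° (east) — does not cross 180°.
Leg 6: -79.735° → +145.548°, shortest Δλ = -134.717° (west) — crosses 180°.
Total crossings: 4.

4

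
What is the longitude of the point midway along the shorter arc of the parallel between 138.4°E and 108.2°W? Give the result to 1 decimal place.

Signed shortest Δλ from +138.4° to -108.2° is +113.4°.
Midpoint longitude = +138.4° + (+113.4°)/2 = +138.4° + 56.7° = +195.1°.
Normalise into (−180°, 180°]: -164.9°.
(The naïve average (+138.4 + -108.2)/2 = 15.1° is on the wrong side of the globe.)

164.9°W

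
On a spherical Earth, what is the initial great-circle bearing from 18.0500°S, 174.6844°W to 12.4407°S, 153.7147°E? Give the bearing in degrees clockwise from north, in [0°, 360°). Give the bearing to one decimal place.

Δλ = 153.7147 − -174.6844 = 328.3991°; wrapped into (−180°, 180°]: -31.6009°.
θ = atan2( sin Δλ · cos φ₂ , cos φ₁ · sin φ₂ − sin φ₁ · cos φ₂ · cos Δλ )
  = atan2(-0.51170, 0.05288) = -84.100° → normalised to [0°, 360°): 275.900°.

275.9°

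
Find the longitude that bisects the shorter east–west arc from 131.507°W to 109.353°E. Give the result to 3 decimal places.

168.923°E

Signed shortest Δλ from -131.507° to +109.353° is -119.140°.
Midpoint longitude = -131.507° + (-119.140°)/2 = -131.507° − 59.570° = -191.077°.
Normalise into (−180°, 180°]: +168.923°.
(The naïve average (-131.507 + +109.353)/2 = -11.077° is on the wrong side of the globe.)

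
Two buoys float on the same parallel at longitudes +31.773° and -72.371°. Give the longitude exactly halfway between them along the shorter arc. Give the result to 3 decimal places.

Signed shortest Δλ from +31.773° to -72.371° is -104.144°.
Midpoint longitude = +31.773° + (-104.144°)/2 = +31.773° − 52.072° = -20.299°.

-20.299°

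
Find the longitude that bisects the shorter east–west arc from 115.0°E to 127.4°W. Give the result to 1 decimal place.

173.8°E

Signed shortest Δλ from +115.0° to -127.4° is +117.6°.
Midpoint longitude = +115.0° + (+117.6°)/2 = +115.0° + 58.8° = +173.8°.
(The naïve average (+115.0 + -127.4)/2 = -6.2° is on the wrong side of the globe.)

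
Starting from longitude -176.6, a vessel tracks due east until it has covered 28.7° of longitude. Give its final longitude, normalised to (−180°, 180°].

Start at -176.6°; shift +28.7° → -147.9°.
-147.9° already lies in (−180°, 180°].

-147.9°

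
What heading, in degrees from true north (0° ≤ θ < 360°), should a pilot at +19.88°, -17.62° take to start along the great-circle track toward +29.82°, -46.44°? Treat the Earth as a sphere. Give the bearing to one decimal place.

296.6°

Δλ = -46.44 − -17.62 = -28.82°.
θ = atan2( sin Δλ · cos φ₂ , cos φ₁ · sin φ₂ − sin φ₁ · cos φ₂ · cos Δλ )
  = atan2(-0.41823, 0.20916) = -63.430° → normalised to [0°, 360°): 296.570°.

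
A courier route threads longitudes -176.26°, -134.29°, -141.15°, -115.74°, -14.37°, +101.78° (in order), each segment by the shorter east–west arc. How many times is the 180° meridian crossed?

Leg 1: -176.26° → -134.29°, shortest Δλ = 41.97° (east) — does not cross 180°.
Leg 2: -134.29° → -141.15°, shortest Δλ = -6.86° (west) — does not cross 180°.
Leg 3: -141.15° → -115.74°, shortest Δλ = 25.41° (east) — does not cross 180°.
Leg 4: -115.74° → -14.37°, shortest Δλ = 101.37° (east) — does not cross 180°.
Leg 5: -14.37° → +101.78°, shortest Δλ = 116.15° (east) — does not cross 180°.
Total crossings: 0.

0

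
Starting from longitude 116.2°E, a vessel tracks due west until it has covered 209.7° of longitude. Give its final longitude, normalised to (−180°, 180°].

Start at +116.2°; shift −209.7° → -93.5°.
-93.5° already lies in (−180°, 180°].

93.5°W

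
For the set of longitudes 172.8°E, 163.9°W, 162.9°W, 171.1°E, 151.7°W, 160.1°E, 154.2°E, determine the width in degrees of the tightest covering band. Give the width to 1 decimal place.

54.1°

Sort the longitudes: -163.9°, -162.9°, -151.7°, +154.2°, +160.1°, +171.1°, +172.8°.
Eastward gaps between consecutive values (wrapping around): 1.0°, 11.2°, 305.9°, 5.9°, 11.0°, 1.7°, 23.3°.
Largest gap = 305.9° ⇒ minimal covering band is its complement: 360° − 305.9° = 54.1°.
Band runs from +154.2° eastward to -151.7°, crossing the antimeridian.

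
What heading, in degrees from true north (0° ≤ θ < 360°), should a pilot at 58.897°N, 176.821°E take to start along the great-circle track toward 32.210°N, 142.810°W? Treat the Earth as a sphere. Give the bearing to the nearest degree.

117°

Δλ = -142.810 − 176.821 = -319.631°; wrapped into (−180°, 180°]: 40.369°.
θ = atan2( sin Δλ · cos φ₂ , cos φ₁ · sin φ₂ − sin φ₁ · cos φ₂ · cos Δλ )
  = atan2(0.54803, -0.27661) = 116.782° → normalised to [0°, 360°): 116.782°.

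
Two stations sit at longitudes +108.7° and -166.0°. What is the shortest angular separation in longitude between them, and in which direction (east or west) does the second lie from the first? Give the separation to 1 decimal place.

85.3° east

Raw difference: -166.0 − 108.7 = -274.7°.
Normalise into (−180°, 180°]: -274.7° + 360° = 85.3°.
Positive ⇒ the second point lies to the east; separation 85.3°.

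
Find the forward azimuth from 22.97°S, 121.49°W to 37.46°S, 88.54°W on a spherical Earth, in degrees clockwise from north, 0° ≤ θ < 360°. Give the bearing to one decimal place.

124.8°

Δλ = -88.54 − -121.49 = 32.95°.
θ = atan2( sin Δλ · cos φ₂ , cos φ₁ · sin φ₂ − sin φ₁ · cos φ₂ · cos Δλ )
  = atan2(0.43174, -0.30004) = 124.797° → normalised to [0°, 360°): 124.797°.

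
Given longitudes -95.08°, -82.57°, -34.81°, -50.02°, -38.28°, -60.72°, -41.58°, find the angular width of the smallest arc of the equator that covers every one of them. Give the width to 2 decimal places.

60.27°

Sort the longitudes: -95.08°, -82.57°, -60.72°, -50.02°, -41.58°, -38.28°, -34.81°.
Eastward gaps between consecutive values (wrapping around): 12.51°, 21.85°, 10.70°, 8.44°, 3.30°, 3.47°, 299.73°.
Largest gap = 299.73° ⇒ minimal covering band is its complement: 360° − 299.73° = 60.27°.
Band runs from -95.08° eastward to -34.81°.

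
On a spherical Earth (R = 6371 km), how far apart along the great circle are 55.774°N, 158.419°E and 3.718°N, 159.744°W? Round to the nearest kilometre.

Δλ = -159.744 − 158.419 = -318.163°; wrapped into (−180°, 180°]: 41.837°.
Δφ = 3.718 − 55.774 = -52.056°.
a = sin²(Δφ/2) + cos φ₁ · cos φ₂ · sin²(Δλ/2) = 0.264104.
c = 2·atan2(√a, √(1−a)) = 1.07947 rad → d = 6371·c ≈ 6877.33 km.

6877 km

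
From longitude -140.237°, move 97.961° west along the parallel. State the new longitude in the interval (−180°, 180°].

+121.802°

Start at -140.237°; shift −97.961° → -238.198°.
-238.198° lies outside (−180°, 180°]; add 360° → +121.802°.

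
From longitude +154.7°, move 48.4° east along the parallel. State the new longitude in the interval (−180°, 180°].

-156.9°

Start at +154.7°; shift +48.4° → +203.1°.
+203.1° lies outside (−180°, 180°]; subtract 360° → -156.9°.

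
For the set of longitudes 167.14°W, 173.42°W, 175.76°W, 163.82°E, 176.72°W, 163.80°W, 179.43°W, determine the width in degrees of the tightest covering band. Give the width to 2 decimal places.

32.38°

Sort the longitudes: -179.43°, -176.72°, -175.76°, -173.42°, -167.14°, -163.80°, +163.82°.
Eastward gaps between consecutive values (wrapping around): 2.71°, 0.96°, 2.34°, 6.28°, 3.34°, 327.62°, 16.75°.
Largest gap = 327.62° ⇒ minimal covering band is its complement: 360° − 327.62° = 32.38°.
Band runs from +163.82° eastward to -163.80°, crossing the antimeridian.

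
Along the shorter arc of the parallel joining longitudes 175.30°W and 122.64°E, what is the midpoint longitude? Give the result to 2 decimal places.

153.67°E

Signed shortest Δλ from -175.30° to +122.64° is -62.06°.
Midpoint longitude = -175.30° + (-62.06°)/2 = -175.30° − 31.03° = -206.33°.
Normalise into (−180°, 180°]: +153.67°.
(The naïve average (-175.30 + +122.64)/2 = -26.33° is on the wrong side of the globe.)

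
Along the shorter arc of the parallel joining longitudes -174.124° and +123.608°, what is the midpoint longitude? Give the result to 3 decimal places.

+154.742°

Signed shortest Δλ from -174.124° to +123.608° is -62.268°.
Midpoint longitude = -174.124° + (-62.268°)/2 = -174.124° − 31.134° = -205.258°.
Normalise into (−180°, 180°]: +154.742°.
(The naïve average (-174.124 + +123.608)/2 = -25.258° is on the wrong side of the globe.)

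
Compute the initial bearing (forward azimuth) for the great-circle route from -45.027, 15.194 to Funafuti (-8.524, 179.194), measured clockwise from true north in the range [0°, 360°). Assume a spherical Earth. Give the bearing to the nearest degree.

161°

Δλ = 179.194 − 15.194 = 164.000°.
θ = atan2( sin Δλ · cos φ₂ , cos φ₁ · sin φ₂ − sin φ₁ · cos φ₂ · cos Δλ )
  = atan2(0.27259, -0.77728) = 160.674° → normalised to [0°, 360°): 160.674°.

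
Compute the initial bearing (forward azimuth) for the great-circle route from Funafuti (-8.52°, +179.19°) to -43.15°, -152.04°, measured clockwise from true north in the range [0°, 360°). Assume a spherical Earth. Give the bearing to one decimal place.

148.9°

Δλ = -152.04 − 179.19 = -331.23°; wrapped into (−180°, 180°]: 28.77°.
θ = atan2( sin Δλ · cos φ₂ , cos φ₁ · sin φ₂ − sin φ₁ · cos φ₂ · cos Δλ )
  = atan2(0.35114, -0.58162) = 148.880° → normalised to [0°, 360°): 148.880°.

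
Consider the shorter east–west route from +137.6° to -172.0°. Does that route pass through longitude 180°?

Naïve |-172.0 − 137.6| = 309.6° > 180°, so the shorter arc goes the other way round — across 180°.
Signed shortest Δλ = ((-172.0 − 137.6 + 180) mod 360) − 180 = 50.4°.
Going east by 50.4° from +137.6° passes through 180° before reaching -172.0°.

Yes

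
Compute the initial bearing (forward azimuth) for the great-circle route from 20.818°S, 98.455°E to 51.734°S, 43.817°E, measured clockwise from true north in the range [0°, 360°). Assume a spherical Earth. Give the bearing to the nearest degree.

220°

Δλ = 43.817 − 98.455 = -54.638°.
θ = atan2( sin Δλ · cos φ₂ , cos φ₁ · sin φ₂ − sin φ₁ · cos φ₂ · cos Δλ )
  = atan2(-0.50506, -0.60650) = -140.215° → normalised to [0°, 360°): 219.785°.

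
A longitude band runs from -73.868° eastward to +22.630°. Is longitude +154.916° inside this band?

No

Band width going east from -73.868° to +22.630°: ((22.630 − -73.868) mod 360) = 96.498°.
Offset of +154.916° east of the west edge: ((154.916 − -73.868) mod 360) = 228.784°.
228.784° > 96.498° ⇒ outside.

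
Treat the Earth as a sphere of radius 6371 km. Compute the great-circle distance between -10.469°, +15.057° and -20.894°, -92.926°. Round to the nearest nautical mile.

Δλ = -92.926 − 15.057 = -107.983°.
Δφ = -20.894 − -10.469 = -10.425°.
a = sin²(Δφ/2) + cos φ₁ · cos φ₂ · sin²(Δλ/2) = 0.609414.
c = 2·atan2(√a, √(1−a)) = 1.79141 rad → d = 6371·c ≈ 11413.07 km ≈ 6162.57 nmi.

6163 nmi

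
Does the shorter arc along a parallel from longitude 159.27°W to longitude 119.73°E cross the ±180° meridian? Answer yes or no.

Yes

Naïve |119.73 − -159.27| = 279.0° > 180°, so the shorter arc goes the other way round — across 180°.
Signed shortest Δλ = ((119.73 − -159.27 + 180) mod 360) − 180 = -81.0°.
Going west by 81.0° from -159.27° passes through 180° before reaching +119.73°.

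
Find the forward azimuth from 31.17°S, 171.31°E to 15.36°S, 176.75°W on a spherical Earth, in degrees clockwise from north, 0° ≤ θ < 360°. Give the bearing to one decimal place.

Δλ = -176.75 − 171.31 = -348.06°; wrapped into (−180°, 180°]: 11.94°.
θ = atan2( sin Δλ · cos φ₂ , cos φ₁ · sin φ₂ − sin φ₁ · cos φ₂ · cos Δλ )
  = atan2(0.19950, 0.26165) = 37.324° → normalised to [0°, 360°): 37.324°.

37.3°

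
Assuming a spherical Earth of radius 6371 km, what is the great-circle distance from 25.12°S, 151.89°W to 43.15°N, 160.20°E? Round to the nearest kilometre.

Δλ = 160.20 − -151.89 = 312.09°; wrapped into (−180°, 180°]: -47.91°.
Δφ = 43.15 − -25.12 = 68.27°.
a = sin²(Δφ/2) + cos φ₁ · cos φ₂ · sin²(Δλ/2) = 0.423778.
c = 2·atan2(√a, √(1−a)) = 1.41776 rad → d = 6371·c ≈ 9032.53 km.

9033 km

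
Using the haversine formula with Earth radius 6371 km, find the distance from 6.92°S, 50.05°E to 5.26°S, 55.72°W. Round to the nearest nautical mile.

Δλ = -55.72 − 50.05 = -105.77°.
Δφ = -5.26 − -6.92 = 1.66°.
a = sin²(Δφ/2) + cos φ₁ · cos φ₂ · sin²(Δλ/2) = 0.628808.
c = 2·atan2(√a, √(1−a)) = 1.83135 rad → d = 6371·c ≈ 11667.53 km ≈ 6299.96 nmi.

6300 nmi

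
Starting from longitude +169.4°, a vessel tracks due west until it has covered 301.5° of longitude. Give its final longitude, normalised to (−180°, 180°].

-132.1°

Start at +169.4°; shift −301.5° → -132.1°.
-132.1° already lies in (−180°, 180°].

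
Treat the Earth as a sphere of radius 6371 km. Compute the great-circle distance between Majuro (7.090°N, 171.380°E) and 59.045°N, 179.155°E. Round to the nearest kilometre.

Δλ = 179.155 − 171.380 = 7.775°.
Δφ = 59.045 − 7.090 = 51.955°.
a = sin²(Δφ/2) + cos φ₁ · cos φ₂ · sin²(Δλ/2) = 0.194206.
c = 2·atan2(√a, √(1−a)) = 0.91273 rad → d = 6371·c ≈ 5815.01 km.

5815 km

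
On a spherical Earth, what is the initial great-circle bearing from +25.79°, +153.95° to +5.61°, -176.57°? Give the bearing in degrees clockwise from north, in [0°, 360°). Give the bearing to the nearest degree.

121°

Δλ = -176.57 − 153.95 = -330.52°; wrapped into (−180°, 180°]: 29.48°.
θ = atan2( sin Δλ · cos φ₂ , cos φ₁ · sin φ₂ − sin φ₁ · cos φ₂ · cos Δλ )
  = atan2(0.48976, -0.28891) = 120.536° → normalised to [0°, 360°): 120.536°.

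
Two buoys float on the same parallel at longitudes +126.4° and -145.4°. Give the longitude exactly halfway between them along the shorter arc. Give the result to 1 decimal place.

Signed shortest Δλ from +126.4° to -145.4° is +88.2°.
Midpoint longitude = +126.4° + (+88.2°)/2 = +126.4° + 44.1° = +170.5°.
(The naïve average (+126.4 + -145.4)/2 = -9.5° is on the wrong side of the globe.)

+170.5°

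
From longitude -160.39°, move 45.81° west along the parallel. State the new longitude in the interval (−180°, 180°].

Start at -160.39°; shift −45.81° → -206.20°.
-206.20° lies outside (−180°, 180°]; add 360° → +153.80°.

+153.80°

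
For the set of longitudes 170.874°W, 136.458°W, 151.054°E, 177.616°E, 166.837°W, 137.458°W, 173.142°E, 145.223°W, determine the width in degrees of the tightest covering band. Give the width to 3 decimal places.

72.488°

Sort the longitudes: -170.874°, -166.837°, -145.223°, -137.458°, -136.458°, +151.054°, +173.142°, +177.616°.
Eastward gaps between consecutive values (wrapping around): 4.037°, 21.614°, 7.765°, 1.000°, 287.512°, 22.088°, 4.474°, 11.510°.
Largest gap = 287.512° ⇒ minimal covering band is its complement: 360° − 287.512° = 72.488°.
Band runs from +151.054° eastward to -136.458°, crossing the antimeridian.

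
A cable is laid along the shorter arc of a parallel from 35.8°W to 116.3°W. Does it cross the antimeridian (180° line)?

No

Signed shortest Δλ = ((-116.3 − -35.8 + 180) mod 360) − 180 = -80.5°.
Going west by 80.5° from -35.8° reaches -116.3° without touching 180°.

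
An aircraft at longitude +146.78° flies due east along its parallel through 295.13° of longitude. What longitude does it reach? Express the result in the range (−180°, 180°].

Start at +146.78°; shift +295.13° → +441.91°.
+441.91° lies outside (−180°, 180°]; subtract 360° → +81.91°.

+81.91°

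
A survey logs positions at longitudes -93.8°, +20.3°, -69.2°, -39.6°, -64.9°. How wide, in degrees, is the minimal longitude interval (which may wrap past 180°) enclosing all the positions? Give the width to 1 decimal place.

Sort the longitudes: -93.8°, -69.2°, -64.9°, -39.6°, +20.3°.
Eastward gaps between consecutive values (wrapping around): 24.6°, 4.3°, 25.3°, 59.9°, 245.9°.
Largest gap = 245.9° ⇒ minimal covering band is its complement: 360° − 245.9° = 114.1°.
Band runs from -93.8° eastward to +20.3°.

114.1°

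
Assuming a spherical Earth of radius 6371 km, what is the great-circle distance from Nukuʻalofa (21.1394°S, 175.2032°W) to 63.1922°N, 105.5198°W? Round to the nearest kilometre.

Δλ = -105.5198 − -175.2032 = 69.6834°.
Δφ = 63.1922 − -21.1394 = 84.3316°.
a = sin²(Δφ/2) + cos φ₁ · cos φ₂ · sin²(Δλ/2) = 0.587913.
c = 2·atan2(√a, √(1−a)) = 1.74754 rad → d = 6371·c ≈ 11133.58 km.

11134 km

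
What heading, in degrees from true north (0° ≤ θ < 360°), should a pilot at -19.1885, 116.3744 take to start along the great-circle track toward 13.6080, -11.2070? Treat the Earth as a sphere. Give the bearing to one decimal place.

272.0°

Δλ = -11.2070 − 116.3744 = -127.5814°.
θ = atan2( sin Δλ · cos φ₂ , cos φ₁ · sin φ₂ − sin φ₁ · cos φ₂ · cos Δλ )
  = atan2(-0.77024, 0.02738) = -87.964° → normalised to [0°, 360°): 272.036°.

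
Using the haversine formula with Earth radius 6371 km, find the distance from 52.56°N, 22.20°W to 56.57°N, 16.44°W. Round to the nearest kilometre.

580 km

Δλ = -16.44 − -22.20 = 5.76°.
Δφ = 56.57 − 52.56 = 4.01°.
a = sin²(Δφ/2) + cos φ₁ · cos φ₂ · sin²(Δλ/2) = 0.002070.
c = 2·atan2(√a, √(1−a)) = 0.09102 rad → d = 6371·c ≈ 579.87 km.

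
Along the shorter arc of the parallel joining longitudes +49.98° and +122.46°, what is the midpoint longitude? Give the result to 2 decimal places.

+86.22°

Signed shortest Δλ from +49.98° to +122.46° is +72.48°.
Midpoint longitude = +49.98° + (+72.48°)/2 = +49.98° + 36.24° = +86.22°.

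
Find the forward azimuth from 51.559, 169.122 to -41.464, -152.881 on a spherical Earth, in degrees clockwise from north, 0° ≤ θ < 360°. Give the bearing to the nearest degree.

152°

Δλ = -152.881 − 169.122 = -322.003°; wrapped into (−180°, 180°]: 37.997°.
θ = atan2( sin Δλ · cos φ₂ , cos φ₁ · sin φ₂ − sin φ₁ · cos φ₂ · cos Δλ )
  = atan2(0.46133, -0.87420) = 152.179° → normalised to [0°, 360°): 152.179°.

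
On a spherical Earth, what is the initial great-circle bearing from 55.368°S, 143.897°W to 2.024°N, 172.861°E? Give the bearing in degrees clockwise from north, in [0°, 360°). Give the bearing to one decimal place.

312.1°

Δλ = 172.861 − -143.897 = 316.758°; wrapped into (−180°, 180°]: -43.242°.
θ = atan2( sin Δλ · cos φ₂ , cos φ₁ · sin φ₂ − sin φ₁ · cos φ₂ · cos Δλ )
  = atan2(-0.68465, 0.61909) = -47.879° → normalised to [0°, 360°): 312.121°.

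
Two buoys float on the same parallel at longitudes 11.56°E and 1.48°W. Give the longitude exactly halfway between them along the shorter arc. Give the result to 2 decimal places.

Signed shortest Δλ from +11.56° to -1.48° is -13.04°.
Midpoint longitude = +11.56° + (-13.04°)/2 = +11.56° − 6.52° = +5.04°.

5.04°E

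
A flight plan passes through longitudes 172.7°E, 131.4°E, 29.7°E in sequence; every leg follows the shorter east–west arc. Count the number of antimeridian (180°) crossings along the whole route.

0

Leg 1: +172.7° → +131.4°, shortest Δλ = -41.3° (west) — does not cross 180°.
Leg 2: +131.4° → +29.7°, shortest Δλ = -101.7° (west) — does not cross 180°.
Total crossings: 0.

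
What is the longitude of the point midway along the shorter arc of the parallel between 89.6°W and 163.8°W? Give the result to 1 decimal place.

Signed shortest Δλ from -89.6° to -163.8° is -74.2°.
Midpoint longitude = -89.6° + (-74.2°)/2 = -89.6° − 37.1° = -126.7°.

126.7°W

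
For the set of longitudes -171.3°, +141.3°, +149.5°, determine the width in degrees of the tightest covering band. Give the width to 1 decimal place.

Sort the longitudes: -171.3°, +141.3°, +149.5°.
Eastward gaps between consecutive values (wrapping around): 312.6°, 8.2°, 39.2°.
Largest gap = 312.6° ⇒ minimal covering band is its complement: 360° − 312.6° = 47.4°.
Band runs from +141.3° eastward to -171.3°, crossing the antimeridian.

47.4°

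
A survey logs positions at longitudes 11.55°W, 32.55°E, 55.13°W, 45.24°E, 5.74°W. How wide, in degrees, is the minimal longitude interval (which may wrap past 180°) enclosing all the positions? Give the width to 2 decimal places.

100.37°

Sort the longitudes: -55.13°, -11.55°, -5.74°, +32.55°, +45.24°.
Eastward gaps between consecutive values (wrapping around): 43.58°, 5.81°, 38.29°, 12.69°, 259.63°.
Largest gap = 259.63° ⇒ minimal covering band is its complement: 360° − 259.63° = 100.37°.
Band runs from -55.13° eastward to +45.24°.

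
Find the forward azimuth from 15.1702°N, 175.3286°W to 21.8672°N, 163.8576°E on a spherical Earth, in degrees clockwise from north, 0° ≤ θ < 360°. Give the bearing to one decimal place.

291.9°

Δλ = 163.8576 − -175.3286 = 339.1862°; wrapped into (−180°, 180°]: -20.8138°.
θ = atan2( sin Δλ · cos φ₂ , cos φ₁ · sin φ₂ − sin φ₁ · cos φ₂ · cos Δλ )
  = atan2(-0.32977, 0.13247) = -68.115° → normalised to [0°, 360°): 291.885°.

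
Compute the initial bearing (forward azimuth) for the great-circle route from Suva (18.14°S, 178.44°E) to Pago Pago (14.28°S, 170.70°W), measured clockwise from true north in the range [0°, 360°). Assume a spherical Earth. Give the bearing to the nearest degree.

Δλ = -170.70 − 178.44 = -349.14°; wrapped into (−180°, 180°]: 10.86°.
θ = atan2( sin Δλ · cos φ₂ , cos φ₁ · sin φ₂ − sin φ₁ · cos φ₂ · cos Δλ )
  = atan2(0.18259, 0.06192) = 71.268° → normalised to [0°, 360°): 71.268°.

71°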